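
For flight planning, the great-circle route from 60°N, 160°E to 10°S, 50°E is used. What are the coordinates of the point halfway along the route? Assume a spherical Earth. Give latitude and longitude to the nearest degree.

Write both endpoints as unit vectors p₁, p₂ with components (cos φ cos λ, cos φ sin λ, sin φ).
The central angle between the endpoints is δ = arccos(p₁·p₂) ≈ 1.895 rad (108.6°).
Interpolate at f = 1/2 with slerp weights a = sin((1−f)δ)/sin δ ≈ 0.857, b = sin(fδ)/sin δ ≈ 0.857.
p = a·p₁ + b·p₂ ≈ (0.140, 0.793, 0.593); φ = arcsin(p_z) ≈ 36.38°, λ = atan2(p_y, p_x) ≈ 80.00°.

≈ 36°N, 80°E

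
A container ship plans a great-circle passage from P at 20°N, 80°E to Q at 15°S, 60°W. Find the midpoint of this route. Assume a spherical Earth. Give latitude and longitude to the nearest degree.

Write both endpoints as unit vectors p₁, p₂ with components (cos φ cos λ, cos φ sin λ, sin φ).
The central angle between the endpoints is δ = arccos(p₁·p₂) ≈ 2.472 rad (141.6°).
Interpolate at f = 1/2 with slerp weights a = sin((1−f)δ)/sin δ ≈ 1.521, b = sin(fδ)/sin δ ≈ 1.521.
p = a·p₁ + b·p₂ ≈ (0.983, 0.135, 0.127); φ = arcsin(p_z) ≈ 7.27°, λ = atan2(p_y, p_x) ≈ 7.83°.

≈ 7°N, 8°E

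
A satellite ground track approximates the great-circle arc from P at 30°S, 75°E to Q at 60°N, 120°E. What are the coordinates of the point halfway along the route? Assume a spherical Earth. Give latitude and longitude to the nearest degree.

Write both endpoints as unit vectors p₁, p₂ with components (cos φ cos λ, cos φ sin λ, sin φ).
The central angle between the endpoints is δ = arccos(p₁·p₂) ≈ 1.698 rad (97.3°).
Interpolate at f = 1/2 with slerp weights a = sin((1−f)δ)/sin δ ≈ 0.757, b = sin(fδ)/sin δ ≈ 0.757.
p = a·p₁ + b·p₂ ≈ (-0.020, 0.961, 0.277); φ = arcsin(p_z) ≈ 16.08°, λ = atan2(p_y, p_x) ≈ 91.17°.

≈ 16°N, 91°E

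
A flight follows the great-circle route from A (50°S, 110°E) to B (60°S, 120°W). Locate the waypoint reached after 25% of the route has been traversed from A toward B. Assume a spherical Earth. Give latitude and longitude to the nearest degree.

≈ (63°S, 125°E)

The haversine formula gives a central angle δ ≈ 1.096 rad (62.8°) between the endpoints.
Interpolate at f = 0.25 with slerp weights a = sin((1−f)δ)/sin δ ≈ 0.824, b = sin(fδ)/sin δ ≈ 0.304.
p = a·p₁ + b·p₂ ≈ (-0.257, 0.366, -0.894); φ = arcsin(p_z) ≈ -63.44°, λ = atan2(p_y, p_x) ≈ 125.11°.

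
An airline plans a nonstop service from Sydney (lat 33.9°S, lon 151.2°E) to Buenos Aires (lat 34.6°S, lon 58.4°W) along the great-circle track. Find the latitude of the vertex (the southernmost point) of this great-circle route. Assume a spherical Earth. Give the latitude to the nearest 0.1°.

≈ 69.4°S

The great circle lies in the plane with unit normal n̂ = (p₁ × p₂)/|p₁ × p₂|.
Here n̂_z ≈ +0.351; the vertex latitude is φ_max = arccos|n̂_z| ≈ 69.4°.
Check via Clairaut: cos φ_max = |cos φ₁| · sin C = cos(33.9°)·sin(155.0°) ≈ 0.351, again giving ≈ 69.4°.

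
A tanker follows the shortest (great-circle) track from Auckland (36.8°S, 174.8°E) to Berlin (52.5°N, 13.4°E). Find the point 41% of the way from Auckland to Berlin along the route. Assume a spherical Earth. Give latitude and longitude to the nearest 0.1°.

From cos δ = sin φ₁ sin φ₂ + cos φ₁ cos φ₂ cos Δλ, the central angle is δ ≈ 2.785 rad (159.6°).
Interpolate at f = 0.41 with slerp weights a = sin((1−f)δ)/sin δ ≈ 2.860, b = sin(fδ)/sin δ ≈ 2.608.
p = a·p₁ + b·p₂ ≈ (-0.736, 0.576, 0.356); φ = arcsin(p_z) ≈ 20.85°, λ = atan2(p_y, p_x) ≈ 141.99°.

≈ (20.8°N, 142.0°E)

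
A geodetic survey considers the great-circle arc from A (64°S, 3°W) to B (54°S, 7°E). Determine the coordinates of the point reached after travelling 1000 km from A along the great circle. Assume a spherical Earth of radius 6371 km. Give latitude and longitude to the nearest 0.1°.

Convert each endpoint to a unit vector on the sphere (x = cos φ cos λ, y = cos φ sin λ, z = sin φ).
The central angle between the endpoints is δ = arccos(p₁·p₂) ≈ 0.196 rad (11.2°). The total great-circle distance is δ·R ≈ 0.196 × 6371 ≈ 1247 km, so the target fraction is f = 1000/1247 ≈ 0.802.
Interpolate at f ≈ 0.802 with slerp weights a = sin((1−f)δ)/sin δ ≈ 0.200, b = sin(fδ)/sin δ ≈ 0.803.
p = a·p₁ + b·p₂ ≈ (0.556, 0.053, -0.829); φ = arcsin(p_z) ≈ -56.04°, λ = atan2(p_y, p_x) ≈ 5.44°.

≈ (56.0°S, 5.4°E)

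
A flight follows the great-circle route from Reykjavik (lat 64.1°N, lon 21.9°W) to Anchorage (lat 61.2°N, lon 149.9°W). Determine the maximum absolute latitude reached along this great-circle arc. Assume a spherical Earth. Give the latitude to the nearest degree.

The great circle lies in the plane with unit normal n̂ = (p₁ × p₂)/|p₁ × p₂|.
Here n̂_z ≈ -0.220; the vertex latitude is φ_max = arccos|n̂_z| ≈ 77.3°.
Check via Clairaut: cos φ_max = |cos φ₁| · sin C = cos(64.1°)·sin(30.3°) ≈ 0.220, again giving ≈ 77.3°.

≈ 77°N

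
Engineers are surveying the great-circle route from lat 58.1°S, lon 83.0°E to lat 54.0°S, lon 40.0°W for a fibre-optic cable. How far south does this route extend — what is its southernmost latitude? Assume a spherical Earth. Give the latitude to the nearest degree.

≈ 72°S

The great circle lies in the plane with unit normal n̂ = (p₁ × p₂)/|p₁ × p₂|.
Here n̂_z ≈ -0.304; the vertex latitude is φ_max = arccos|n̂_z| ≈ 72.3°.
Check via Clairaut: cos φ_max = |cos φ₁| · sin C = cos(58.1°)·sin(144.8°) ≈ 0.304, again giving ≈ 72.3°.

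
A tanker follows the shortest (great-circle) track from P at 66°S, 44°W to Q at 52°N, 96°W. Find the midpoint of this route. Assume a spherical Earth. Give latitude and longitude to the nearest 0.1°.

Write both endpoints as unit vectors p₁, p₂ with components (cos φ cos λ, cos φ sin λ, sin φ).
The central angle between the endpoints is δ = arccos(p₁·p₂) ≈ 2.172 rad (124.5°).
Interpolate at f = 1/2 with slerp weights a = sin((1−f)δ)/sin δ ≈ 1.073, b = sin(fδ)/sin δ ≈ 1.073.
p = a·p₁ + b·p₂ ≈ (0.245, -0.960, -0.135); φ = arcsin(p_z) ≈ -7.74°, λ = atan2(p_y, p_x) ≈ -75.69°.

≈ 7.7°S, 75.7°W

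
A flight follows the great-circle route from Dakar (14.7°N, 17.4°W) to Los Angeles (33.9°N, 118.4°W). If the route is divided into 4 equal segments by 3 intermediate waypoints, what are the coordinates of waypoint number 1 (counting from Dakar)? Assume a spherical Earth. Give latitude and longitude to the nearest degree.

≈ 27°N, 38°W

From cos δ = sin φ₁ sin φ₂ + cos φ₁ cos φ₂ cos Δλ, the central angle is δ ≈ 1.582 rad (90.7°).
Interpolate at f = 1/4 with slerp weights a = sin((1−f)δ)/sin δ ≈ 0.927, b = sin(fδ)/sin δ ≈ 0.385.
p = a·p₁ + b·p₂ ≈ (0.704, -0.550, 0.450); φ = arcsin(p_z) ≈ 26.76°, λ = atan2(p_y, p_x) ≈ -37.99°.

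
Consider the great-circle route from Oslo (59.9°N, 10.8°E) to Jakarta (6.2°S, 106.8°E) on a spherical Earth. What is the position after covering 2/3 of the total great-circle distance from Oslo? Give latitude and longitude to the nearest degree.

≈ 22°N, 90°E

The haversine formula gives a central angle δ ≈ 1.717 rad (98.4°) between the endpoints.
Interpolate at f = 2/3 with slerp weights a = sin((1−f)δ)/sin δ ≈ 0.547, b = sin(fδ)/sin δ ≈ 0.920.
p = a·p₁ + b·p₂ ≈ (0.005, 0.927, 0.374); φ = arcsin(p_z) ≈ 21.97°, λ = atan2(p_y, p_x) ≈ 89.68°.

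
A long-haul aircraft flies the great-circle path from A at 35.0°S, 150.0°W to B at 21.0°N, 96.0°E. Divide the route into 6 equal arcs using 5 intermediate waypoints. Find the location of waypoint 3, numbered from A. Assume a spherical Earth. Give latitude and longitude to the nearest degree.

≈ 13°S, 147°E

From cos δ = sin φ₁ sin φ₂ + cos φ₁ cos φ₂ cos Δλ, the central angle is δ ≈ 2.114 rad (121.1°).
Interpolate at f = 3/6 with slerp weights a = sin((1−f)δ)/sin δ ≈ 1.017, b = sin(fδ)/sin δ ≈ 1.017.
p = a·p₁ + b·p₂ ≈ (-0.821, 0.528, -0.219); φ = arcsin(p_z) ≈ -12.64°, λ = atan2(p_y, p_x) ≈ 147.26°.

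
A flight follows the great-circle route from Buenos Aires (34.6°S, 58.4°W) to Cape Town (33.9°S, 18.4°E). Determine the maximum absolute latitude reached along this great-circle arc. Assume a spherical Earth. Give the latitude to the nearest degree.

≈ 41°S

The great circle lies in the plane with unit normal n̂ = (p₁ × p₂)/|p₁ × p₂|.
Here n̂_z ≈ +0.755; the vertex latitude is φ_max = arccos|n̂_z| ≈ 41.0°.
Check via Clairaut: cos φ_max = |cos φ₁| · sin C = cos(34.6°)·sin(113.5°) ≈ 0.755, again giving ≈ 41.0°.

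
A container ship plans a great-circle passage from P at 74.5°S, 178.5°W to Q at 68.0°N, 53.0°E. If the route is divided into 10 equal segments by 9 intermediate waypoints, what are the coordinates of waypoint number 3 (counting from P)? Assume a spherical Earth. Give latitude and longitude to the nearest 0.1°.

≈ 38.2°S, 108.7°E

Write both endpoints as unit vectors p₁, p₂ with components (cos φ cos λ, cos φ sin λ, sin φ).
The central angle between the endpoints is δ = arccos(p₁·p₂) ≈ 2.843 rad (162.9°).
Interpolate at f = 3/10 with slerp weights a = sin((1−f)δ)/sin δ ≈ 3.106, b = sin(fδ)/sin δ ≈ 2.561.
p = a·p₁ + b·p₂ ≈ (-0.252, 0.745, -0.618); φ = arcsin(p_z) ≈ -38.18°, λ = atan2(p_y, p_x) ≈ 108.72°.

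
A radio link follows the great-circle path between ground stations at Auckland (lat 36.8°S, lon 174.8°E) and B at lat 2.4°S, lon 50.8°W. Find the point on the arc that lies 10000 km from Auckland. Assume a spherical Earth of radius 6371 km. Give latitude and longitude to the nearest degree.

From cos δ = sin φ₁ sin φ₂ + cos φ₁ cos φ₂ cos Δλ, the central angle is δ ≈ 2.135 rad (122.3°). The total great-circle distance is δ·R ≈ 2.135 × 6371 ≈ 13602 km, so the target fraction is f = 10000/13602 ≈ 0.735.
Interpolate at f ≈ 0.735 with slerp weights a = sin((1−f)δ)/sin δ ≈ 0.634, b = sin(fδ)/sin δ ≈ 1.183.
p = a·p₁ + b·p₂ ≈ (0.242, -0.870, -0.429); φ = arcsin(p_z) ≈ -25.42°, λ = atan2(p_y, p_x) ≈ -74.47°.

≈ lat 25°S, lon 74°W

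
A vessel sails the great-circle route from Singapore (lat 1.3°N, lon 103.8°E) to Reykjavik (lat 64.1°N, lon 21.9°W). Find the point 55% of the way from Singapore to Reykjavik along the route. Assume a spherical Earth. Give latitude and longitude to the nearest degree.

≈ lat 52°N, lon 74°E

The haversine formula gives a central angle δ ≈ 1.807 rad (103.6°) between the endpoints.
Interpolate at f = 0.55 with slerp weights a = sin((1−f)δ)/sin δ ≈ 0.747, b = sin(fδ)/sin δ ≈ 0.862.
p = a·p₁ + b·p₂ ≈ (0.171, 0.585, 0.793); φ = arcsin(p_z) ≈ 52.43°, λ = atan2(p_y, p_x) ≈ 73.69°.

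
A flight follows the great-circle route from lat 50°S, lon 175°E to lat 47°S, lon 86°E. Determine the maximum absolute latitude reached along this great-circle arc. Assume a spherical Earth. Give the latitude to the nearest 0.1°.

≈ 57.8°S

The great circle lies in the plane with unit normal n̂ = (p₁ × p₂)/|p₁ × p₂|.
Here n̂_z ≈ -0.533; the vertex latitude is φ_max = arccos|n̂_z| ≈ 57.8°.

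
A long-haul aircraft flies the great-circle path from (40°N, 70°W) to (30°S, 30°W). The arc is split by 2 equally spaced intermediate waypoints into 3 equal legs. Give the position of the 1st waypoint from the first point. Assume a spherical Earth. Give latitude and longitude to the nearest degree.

≈ (17°N, 55°W)

Write both endpoints as unit vectors p₁, p₂ with components (cos φ cos λ, cos φ sin λ, sin φ).
The central angle between the endpoints is δ = arccos(p₁·p₂) ≈ 1.383 rad (79.2°).
Interpolate at f = 1/3 with slerp weights a = sin((1−f)δ)/sin δ ≈ 0.811, b = sin(fδ)/sin δ ≈ 0.453.
p = a·p₁ + b·p₂ ≈ (0.552, -0.780, 0.295); φ = arcsin(p_z) ≈ 17.15°, λ = atan2(p_y, p_x) ≈ -54.71°.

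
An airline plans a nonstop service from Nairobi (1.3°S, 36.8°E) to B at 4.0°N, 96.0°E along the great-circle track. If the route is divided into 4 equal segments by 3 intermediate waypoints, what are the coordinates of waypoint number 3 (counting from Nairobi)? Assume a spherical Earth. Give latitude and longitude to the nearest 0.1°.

≈ 2.9°N, 81.2°E

The haversine formula gives a central angle δ ≈ 1.037 rad (59.4°) between the endpoints.
Interpolate at f = 3/4 with slerp weights a = sin((1−f)δ)/sin δ ≈ 0.298, b = sin(fδ)/sin δ ≈ 0.815.
p = a·p₁ + b·p₂ ≈ (0.153, 0.987, 0.050); φ = arcsin(p_z) ≈ 2.87°, λ = atan2(p_y, p_x) ≈ 81.17°.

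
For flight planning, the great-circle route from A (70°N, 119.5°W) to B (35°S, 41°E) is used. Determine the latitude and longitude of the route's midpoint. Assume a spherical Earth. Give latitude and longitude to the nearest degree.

≈ (36°N, 28°E)

From cos δ = sin φ₁ sin φ₂ + cos φ₁ cos φ₂ cos Δλ, the central angle is δ ≈ 2.503 rad (143.4°).
Interpolate at f = 1/2 with slerp weights a = sin((1−f)δ)/sin δ ≈ 1.593, b = sin(fδ)/sin δ ≈ 1.593.
p = a·p₁ + b·p₂ ≈ (0.717, 0.382, 0.583); φ = arcsin(p_z) ≈ 35.69°, λ = atan2(p_y, p_x) ≈ 28.06°.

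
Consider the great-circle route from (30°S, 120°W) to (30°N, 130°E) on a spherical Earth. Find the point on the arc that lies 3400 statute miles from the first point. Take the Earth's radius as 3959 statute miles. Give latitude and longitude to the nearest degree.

≈ (6°S, 166°W)

From cos δ = sin φ₁ sin φ₂ + cos φ₁ cos φ₂ cos Δλ, the central angle is δ ≈ 2.102 rad (120.4°). The total great-circle distance is δ·R ≈ 2.102 × 3959 ≈ 8322 mi, so the target fraction is f = 3400/8322 ≈ 0.409.
Interpolate at f ≈ 0.409 with slerp weights a = sin((1−f)δ)/sin δ ≈ 1.098, b = sin(fδ)/sin δ ≈ 0.878.
p = a·p₁ + b·p₂ ≈ (-0.964, -0.241, -0.110); φ = arcsin(p_z) ≈ -6.32°, λ = atan2(p_y, p_x) ≈ -165.96°.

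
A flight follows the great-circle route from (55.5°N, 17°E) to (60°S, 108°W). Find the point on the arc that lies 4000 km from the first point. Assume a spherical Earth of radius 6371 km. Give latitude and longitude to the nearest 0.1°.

≈ (29.4°N, 18.0°W)

Write both endpoints as unit vectors p₁, p₂ with components (cos φ cos λ, cos φ sin λ, sin φ).
The central angle between the endpoints is δ = arccos(p₁·p₂) ≈ 2.639 rad (151.2°). The total great-circle distance is δ·R ≈ 2.639 × 6371 ≈ 16811 km, so the target fraction is f = 4000/16811 ≈ 0.238.
Interpolate at f ≈ 0.238 with slerp weights a = sin((1−f)δ)/sin δ ≈ 1.877, b = sin(fδ)/sin δ ≈ 1.219.
p = a·p₁ + b·p₂ ≈ (0.828, -0.269, 0.492); φ = arcsin(p_z) ≈ 29.44°, λ = atan2(p_y, p_x) ≈ -17.97°.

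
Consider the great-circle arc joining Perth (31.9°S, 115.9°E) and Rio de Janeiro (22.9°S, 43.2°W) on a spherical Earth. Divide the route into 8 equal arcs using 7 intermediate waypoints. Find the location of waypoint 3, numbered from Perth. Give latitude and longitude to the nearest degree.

≈ (68°S, 68°E)

Convert each endpoint to a unit vector on the sphere (x = cos φ cos λ, y = cos φ sin λ, z = sin φ).
The central angle between the endpoints is δ = arccos(p₁·p₂) ≈ 2.123 rad (121.7°).
Interpolate at f = 3/8 with slerp weights a = sin((1−f)δ)/sin δ ≈ 1.140, b = sin(fδ)/sin δ ≈ 0.840.
p = a·p₁ + b·p₂ ≈ (0.141, 0.341, -0.929); φ = arcsin(p_z) ≈ -68.33°, λ = atan2(p_y, p_x) ≈ 67.53°.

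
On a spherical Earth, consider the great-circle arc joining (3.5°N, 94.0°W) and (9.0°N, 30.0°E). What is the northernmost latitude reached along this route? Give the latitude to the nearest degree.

The great circle lies in the plane with unit normal n̂ = (p₁ × p₂)/|p₁ × p₂|.
Here n̂_z ≈ +0.972; the vertex latitude is φ_max = arccos|n̂_z| ≈ 13.5°.

≈ 14°N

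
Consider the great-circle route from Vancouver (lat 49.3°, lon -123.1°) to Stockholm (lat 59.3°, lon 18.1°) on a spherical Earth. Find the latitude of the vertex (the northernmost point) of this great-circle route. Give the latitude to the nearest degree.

≈ 77°

The great circle lies in the plane with unit normal n̂ = (p₁ × p₂)/|p₁ × p₂|.
Here n̂_z ≈ +0.227; the vertex latitude is φ_max = arccos|n̂_z| ≈ 76.9°.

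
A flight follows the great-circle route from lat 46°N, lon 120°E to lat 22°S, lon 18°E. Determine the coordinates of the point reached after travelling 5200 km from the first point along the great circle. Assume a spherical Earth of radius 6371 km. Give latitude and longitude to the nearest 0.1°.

Write both endpoints as unit vectors p₁, p₂ with components (cos φ cos λ, cos φ sin λ, sin φ).
The central angle between the endpoints is δ = arccos(p₁·p₂) ≈ 1.986 rad (113.8°). The total great-circle distance is δ·R ≈ 1.986 × 6371 ≈ 12653 km, so the target fraction is f = 5200/12653 ≈ 0.411.
Interpolate at f ≈ 0.411 with slerp weights a = sin((1−f)δ)/sin δ ≈ 1.006, b = sin(fδ)/sin δ ≈ 0.796.
p = a·p₁ + b·p₂ ≈ (0.353, 0.833, 0.426); φ = arcsin(p_z) ≈ 25.18°, λ = atan2(p_y, p_x) ≈ 67.07°.

≈ lat 25.2°N, lon 67.1°E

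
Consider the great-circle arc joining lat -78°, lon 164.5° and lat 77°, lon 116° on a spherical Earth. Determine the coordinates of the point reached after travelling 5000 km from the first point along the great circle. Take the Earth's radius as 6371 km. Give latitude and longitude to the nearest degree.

≈ lat -34°, lon 143°

Write both endpoints as unit vectors p₁, p₂ with components (cos φ cos λ, cos φ sin λ, sin φ).
The central angle between the endpoints is δ = arccos(p₁·p₂) ≈ 2.744 rad (157.2°). The total great-circle distance is δ·R ≈ 2.744 × 6371 ≈ 17484 km, so the target fraction is f = 5000/17484 ≈ 0.286.
Interpolate at f ≈ 0.286 with slerp weights a = sin((1−f)δ)/sin δ ≈ 2.391, b = sin(fδ)/sin δ ≈ 1.826.
p = a·p₁ + b·p₂ ≈ (-0.659, 0.502, -0.560); φ = arcsin(p_z) ≈ -34.04°, λ = atan2(p_y, p_x) ≈ 142.70°.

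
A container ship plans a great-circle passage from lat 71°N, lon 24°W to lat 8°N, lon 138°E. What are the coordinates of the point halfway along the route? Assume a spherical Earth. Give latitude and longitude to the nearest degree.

Write both endpoints as unit vectors p₁, p₂ with components (cos φ cos λ, cos φ sin λ, sin φ).
The central angle between the endpoints is δ = arccos(p₁·p₂) ≈ 1.747 rad (100.1°).
Interpolate at f = 1/2 with slerp weights a = sin((1−f)δ)/sin δ ≈ 0.779, b = sin(fδ)/sin δ ≈ 0.779.
p = a·p₁ + b·p₂ ≈ (-0.341, 0.413, 0.844); φ = arcsin(p_z) ≈ 57.61°, λ = atan2(p_y, p_x) ≈ 129.59°.

≈ lat 58°N, lon 130°E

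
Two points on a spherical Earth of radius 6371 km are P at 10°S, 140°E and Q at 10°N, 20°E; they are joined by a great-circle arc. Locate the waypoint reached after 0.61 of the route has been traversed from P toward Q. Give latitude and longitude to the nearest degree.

≈ 3°N, 67°E

From cos δ = sin φ₁ sin φ₂ + cos φ₁ cos φ₂ cos Δλ, the central angle is δ ≈ 2.112 rad (121.0°).
Interpolate at f = 0.61 with slerp weights a = sin((1−f)δ)/sin δ ≈ 0.856, b = sin(fδ)/sin δ ≈ 1.120.
p = a·p₁ + b·p₂ ≈ (0.391, 0.919, 0.046); φ = arcsin(p_z) ≈ 2.63°, λ = atan2(p_y, p_x) ≈ 66.95°.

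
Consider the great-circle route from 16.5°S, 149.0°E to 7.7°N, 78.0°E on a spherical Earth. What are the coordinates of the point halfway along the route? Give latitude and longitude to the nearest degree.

Convert each endpoint to a unit vector on the sphere (x = cos φ cos λ, y = cos φ sin λ, z = sin φ).
The central angle between the endpoints is δ = arccos(p₁·p₂) ≈ 1.296 rad (74.3°).
Interpolate at f = 1/2 with slerp weights a = sin((1−f)δ)/sin δ ≈ 0.627, b = sin(fδ)/sin δ ≈ 0.627.
p = a·p₁ + b·p₂ ≈ (-0.386, 0.918, -0.094); φ = arcsin(p_z) ≈ -5.40°, λ = atan2(p_y, p_x) ≈ 112.83°.

≈ 5°S, 113°E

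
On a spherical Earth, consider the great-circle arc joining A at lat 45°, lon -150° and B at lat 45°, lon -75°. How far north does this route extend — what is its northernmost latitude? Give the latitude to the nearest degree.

The great circle lies in the plane with unit normal n̂ = (p₁ × p₂)/|p₁ × p₂|.
Here n̂_z ≈ +0.622; the vertex latitude is φ_max = arccos|n̂_z| ≈ 51.6°.
Check via Clairaut: cos φ_max = |cos φ₁| · sin C = cos(45.0°)·sin(61.5°) ≈ 0.622, again giving ≈ 51.6°.

≈ 52°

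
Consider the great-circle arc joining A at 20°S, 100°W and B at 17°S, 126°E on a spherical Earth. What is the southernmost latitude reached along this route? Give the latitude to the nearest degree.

≈ 41°S

The great circle lies in the plane with unit normal n̂ = (p₁ × p₂)/|p₁ × p₂|.
Here n̂_z ≈ -0.759; the vertex latitude is φ_max = arccos|n̂_z| ≈ 40.6°.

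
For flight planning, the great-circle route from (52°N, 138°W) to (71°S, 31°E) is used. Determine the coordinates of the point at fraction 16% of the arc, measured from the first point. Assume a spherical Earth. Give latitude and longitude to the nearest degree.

Write both endpoints as unit vectors p₁, p₂ with components (cos φ cos λ, cos φ sin λ, sin φ).
The central angle between the endpoints is δ = arccos(p₁·p₂) ≈ 2.799 rad (160.4°).
Interpolate at f = 0.16 with slerp weights a = sin((1−f)δ)/sin δ ≈ 2.115, b = sin(fδ)/sin δ ≈ 1.288.
p = a·p₁ + b·p₂ ≈ (-0.608, -0.655, 0.448); φ = arcsin(p_z) ≈ 26.64°, λ = atan2(p_y, p_x) ≈ -132.86°.

≈ (27°N, 133°W)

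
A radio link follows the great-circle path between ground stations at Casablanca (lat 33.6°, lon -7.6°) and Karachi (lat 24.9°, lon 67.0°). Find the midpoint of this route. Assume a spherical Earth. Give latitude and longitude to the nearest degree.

The haversine formula gives a central angle δ ≈ 1.122 rad (64.3°) between the endpoints.
Interpolate at f = 1/2 with slerp weights a = sin((1−f)δ)/sin δ ≈ 0.591, b = sin(fδ)/sin δ ≈ 0.591.
p = a·p₁ + b·p₂ ≈ (0.697, 0.428, 0.575); φ = arcsin(p_z) ≈ 35.13°, λ = atan2(p_y, p_x) ≈ 31.56°.

≈ lat 35°, lon 32°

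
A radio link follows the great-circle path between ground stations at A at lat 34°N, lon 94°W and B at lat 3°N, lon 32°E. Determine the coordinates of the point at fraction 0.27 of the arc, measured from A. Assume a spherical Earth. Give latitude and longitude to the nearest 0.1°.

Convert each endpoint to a unit vector on the sphere (x = cos φ cos λ, y = cos φ sin λ, z = sin φ).
The central angle between the endpoints is δ = arccos(p₁·p₂) ≈ 2.046 rad (117.2°).
Interpolate at f = 0.27 with slerp weights a = sin((1−f)δ)/sin δ ≈ 1.121, b = sin(fδ)/sin δ ≈ 0.590.
p = a·p₁ + b·p₂ ≈ (0.435, -0.615, 0.658); φ = arcsin(p_z) ≈ 41.13°, λ = atan2(p_y, p_x) ≈ -54.73°.

≈ lat 41.1°N, lon 54.7°W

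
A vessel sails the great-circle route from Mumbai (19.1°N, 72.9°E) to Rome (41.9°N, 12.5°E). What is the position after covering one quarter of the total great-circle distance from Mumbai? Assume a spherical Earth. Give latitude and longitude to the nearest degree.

≈ (27°N, 61°E)

Write both endpoints as unit vectors p₁, p₂ with components (cos φ cos λ, cos φ sin λ, sin φ).
The central angle between the endpoints is δ = arccos(p₁·p₂) ≈ 0.969 rad (55.5°).
Interpolate at f = 1/4 with slerp weights a = sin((1−f)δ)/sin δ ≈ 0.806, b = sin(fδ)/sin δ ≈ 0.291.
p = a·p₁ + b·p₂ ≈ (0.435, 0.775, 0.458); φ = arcsin(p_z) ≈ 27.27°, λ = atan2(p_y, p_x) ≈ 60.67°.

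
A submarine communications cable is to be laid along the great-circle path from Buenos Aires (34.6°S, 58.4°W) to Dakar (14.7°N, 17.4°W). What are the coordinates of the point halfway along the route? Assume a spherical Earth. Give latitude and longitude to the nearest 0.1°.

≈ 10.6°S, 36.2°W

Convert each endpoint to a unit vector on the sphere (x = cos φ cos λ, y = cos φ sin λ, z = sin φ).
The central angle between the endpoints is δ = arccos(p₁·p₂) ≈ 1.096 rad (62.8°).
Interpolate at f = 1/2 with slerp weights a = sin((1−f)δ)/sin δ ≈ 0.586, b = sin(fδ)/sin δ ≈ 0.586.
p = a·p₁ + b·p₂ ≈ (0.793, -0.580, -0.184); φ = arcsin(p_z) ≈ -10.60°, λ = atan2(p_y, p_x) ≈ -36.18°.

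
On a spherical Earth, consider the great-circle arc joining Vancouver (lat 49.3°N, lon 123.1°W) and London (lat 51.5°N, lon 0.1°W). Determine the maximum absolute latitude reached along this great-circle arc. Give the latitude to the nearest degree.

The great circle lies in the plane with unit normal n̂ = (p₁ × p₂)/|p₁ × p₂|.
Here n̂_z ≈ +0.367; the vertex latitude is φ_max = arccos|n̂_z| ≈ 68.5°.
Check via Clairaut: cos φ_max = |cos φ₁| · sin C = cos(49.3°)·sin(34.2°) ≈ 0.367, again giving ≈ 68.5°.

≈ 68°N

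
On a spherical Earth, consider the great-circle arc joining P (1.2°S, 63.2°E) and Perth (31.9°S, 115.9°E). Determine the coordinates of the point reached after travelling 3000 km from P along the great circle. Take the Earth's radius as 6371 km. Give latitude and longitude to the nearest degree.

≈ (17°S, 85°E)

Write both endpoints as unit vectors p₁, p₂ with components (cos φ cos λ, cos φ sin λ, sin φ).
The central angle between the endpoints is δ = arccos(p₁·p₂) ≈ 1.018 rad (58.3°). The total great-circle distance is δ·R ≈ 1.018 × 6371 ≈ 6483 km, so the target fraction is f = 3000/6483 ≈ 0.463.
Interpolate at f ≈ 0.463 with slerp weights a = sin((1−f)δ)/sin δ ≈ 0.611, b = sin(fδ)/sin δ ≈ 0.533.
p = a·p₁ + b·p₂ ≈ (0.078, 0.952, -0.295); φ = arcsin(p_z) ≈ -17.13°, λ = atan2(p_y, p_x) ≈ 85.34°.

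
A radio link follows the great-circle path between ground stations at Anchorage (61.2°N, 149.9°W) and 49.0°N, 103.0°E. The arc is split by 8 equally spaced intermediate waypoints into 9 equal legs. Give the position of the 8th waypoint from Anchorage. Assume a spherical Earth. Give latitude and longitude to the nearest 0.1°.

≈ 54.0°N, 108.9°E

From cos δ = sin φ₁ sin φ₂ + cos φ₁ cos φ₂ cos Δλ, the central angle is δ ≈ 0.966 rad (55.4°).
Interpolate at f = 8/9 with slerp weights a = sin((1−f)δ)/sin δ ≈ 0.130, b = sin(fδ)/sin δ ≈ 0.920.
p = a·p₁ + b·p₂ ≈ (-0.190, 0.557, 0.809); φ = arcsin(p_z) ≈ 53.96°, λ = atan2(p_y, p_x) ≈ 108.85°.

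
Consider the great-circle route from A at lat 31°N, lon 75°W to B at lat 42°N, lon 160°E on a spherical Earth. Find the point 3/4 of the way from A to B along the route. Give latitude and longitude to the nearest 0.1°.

Convert each endpoint to a unit vector on the sphere (x = cos φ cos λ, y = cos φ sin λ, z = sin φ).
The central angle between the endpoints is δ = arccos(p₁·p₂) ≈ 1.592 rad (91.2°).
Interpolate at f = 3/4 with slerp weights a = sin((1−f)δ)/sin δ ≈ 0.388, b = sin(fδ)/sin δ ≈ 0.930.
p = a·p₁ + b·p₂ ≈ (-0.563, -0.085, 0.822); φ = arcsin(p_z) ≈ 55.27°, λ = atan2(p_y, p_x) ≈ -171.47°.

≈ lat 55.3°N, lon 171.5°W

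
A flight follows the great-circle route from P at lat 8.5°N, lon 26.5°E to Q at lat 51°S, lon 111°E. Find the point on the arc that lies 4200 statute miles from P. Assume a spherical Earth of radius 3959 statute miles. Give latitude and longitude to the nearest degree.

≈ lat 37°S, lon 70°E

Write both endpoints as unit vectors p₁, p₂ with components (cos φ cos λ, cos φ sin λ, sin φ).
The central angle between the endpoints is δ = arccos(p₁·p₂) ≈ 1.626 rad (93.2°). The total great-circle distance is δ·R ≈ 1.626 × 3959 ≈ 6437 mi, so the target fraction is f = 4200/6437 ≈ 0.652.
Interpolate at f ≈ 0.652 with slerp weights a = sin((1−f)δ)/sin δ ≈ 0.536, b = sin(fδ)/sin δ ≈ 0.874.
p = a·p₁ + b·p₂ ≈ (0.278, 0.750, -0.600); φ = arcsin(p_z) ≈ -36.87°, λ = atan2(p_y, p_x) ≈ 69.69°.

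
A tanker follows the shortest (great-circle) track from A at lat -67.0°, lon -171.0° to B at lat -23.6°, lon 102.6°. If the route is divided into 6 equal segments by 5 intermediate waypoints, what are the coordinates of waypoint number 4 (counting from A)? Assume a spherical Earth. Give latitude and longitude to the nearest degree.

The haversine formula gives a central angle δ ≈ 1.169 rad (67.0°) between the endpoints.
Interpolate at f = 4/6 with slerp weights a = sin((1−f)δ)/sin δ ≈ 0.413, b = sin(fδ)/sin δ ≈ 0.764.
p = a·p₁ + b·p₂ ≈ (-0.312, 0.658, -0.686); φ = arcsin(p_z) ≈ -43.29°, λ = atan2(p_y, p_x) ≈ 115.38°.

≈ lat -43°, lon 115°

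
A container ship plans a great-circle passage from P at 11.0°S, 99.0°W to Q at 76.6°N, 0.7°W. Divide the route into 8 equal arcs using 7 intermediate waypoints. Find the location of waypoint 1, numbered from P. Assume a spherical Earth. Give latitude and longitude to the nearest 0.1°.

≈ 1.5°N, 96.0°W

Convert each endpoint to a unit vector on the sphere (x = cos φ cos λ, y = cos φ sin λ, z = sin φ).
The central angle between the endpoints is δ = arccos(p₁·p₂) ≈ 1.791 rad (102.6°).
Interpolate at f = 1/8 with slerp weights a = sin((1−f)δ)/sin δ ≈ 1.025, b = sin(fδ)/sin δ ≈ 0.228.
p = a·p₁ + b·p₂ ≈ (-0.105, -0.994, 0.026); φ = arcsin(p_z) ≈ 1.48°, λ = atan2(p_y, p_x) ≈ -96.01°.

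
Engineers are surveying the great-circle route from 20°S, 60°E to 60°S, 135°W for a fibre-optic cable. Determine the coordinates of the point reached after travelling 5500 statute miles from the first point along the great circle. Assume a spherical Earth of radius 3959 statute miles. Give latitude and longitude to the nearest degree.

≈ 78°S, 158°W

Write both endpoints as unit vectors p₁, p₂ with components (cos φ cos λ, cos φ sin λ, sin φ).
The central angle between the endpoints is δ = arccos(p₁·p₂) ≈ 1.729 rad (99.1°). The total great-circle distance is δ·R ≈ 1.729 × 3959 ≈ 6845 mi, so the target fraction is f = 5500/6845 ≈ 0.803.
Interpolate at f ≈ 0.803 with slerp weights a = sin((1−f)δ)/sin δ ≈ 0.338, b = sin(fδ)/sin δ ≈ 0.996.
p = a·p₁ + b·p₂ ≈ (-0.194, -0.077, -0.978); φ = arcsin(p_z) ≈ -77.97°, λ = atan2(p_y, p_x) ≈ -158.19°.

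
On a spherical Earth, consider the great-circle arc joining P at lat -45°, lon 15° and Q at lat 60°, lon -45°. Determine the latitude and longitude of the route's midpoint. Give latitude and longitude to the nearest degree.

From cos δ = sin φ₁ sin φ₂ + cos φ₁ cos φ₂ cos Δλ, the central angle is δ ≈ 2.021 rad (115.8°).
Interpolate at f = 1/2 with slerp weights a = sin((1−f)δ)/sin δ ≈ 0.941, b = sin(fδ)/sin δ ≈ 0.941.
p = a·p₁ + b·p₂ ≈ (0.976, -0.161, 0.150); φ = arcsin(p_z) ≈ 8.60°, λ = atan2(p_y, p_x) ≈ -9.34°.

≈ lat 9°, lon -9°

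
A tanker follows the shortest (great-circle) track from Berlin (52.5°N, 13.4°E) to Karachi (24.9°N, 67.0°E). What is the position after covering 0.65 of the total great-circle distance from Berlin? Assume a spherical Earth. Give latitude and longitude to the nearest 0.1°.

The haversine formula gives a central angle δ ≈ 0.848 rad (48.6°) between the endpoints.
Interpolate at f = 0.65 with slerp weights a = sin((1−f)δ)/sin δ ≈ 0.390, b = sin(fδ)/sin δ ≈ 0.698.
p = a·p₁ + b·p₂ ≈ (0.478, 0.638, 0.603); φ = arcsin(p_z) ≈ 37.11°, λ = atan2(p_y, p_x) ≈ 53.14°.

≈ 37.1°N, 53.1°E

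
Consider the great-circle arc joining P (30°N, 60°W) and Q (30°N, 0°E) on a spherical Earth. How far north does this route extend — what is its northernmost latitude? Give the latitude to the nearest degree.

The great circle lies in the plane with unit normal n̂ = (p₁ × p₂)/|p₁ × p₂|.
Here n̂_z ≈ +0.832; the vertex latitude is φ_max = arccos|n̂_z| ≈ 33.7°.
Check via Clairaut: cos φ_max = |cos φ₁| · sin C = cos(30.0°)·sin(73.9°) ≈ 0.832, again giving ≈ 33.7°.

≈ 34°N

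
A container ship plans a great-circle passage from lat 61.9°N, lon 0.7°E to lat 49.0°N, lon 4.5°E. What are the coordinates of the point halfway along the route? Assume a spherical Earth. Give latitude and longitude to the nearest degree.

Convert each endpoint to a unit vector on the sphere (x = cos φ cos λ, y = cos φ sin λ, z = sin φ).
The central angle between the endpoints is δ = arccos(p₁·p₂) ≈ 0.228 rad (13.1°).
Interpolate at f = 1/2 with slerp weights a = sin((1−f)δ)/sin δ ≈ 0.503, b = sin(fδ)/sin δ ≈ 0.503.
p = a·p₁ + b·p₂ ≈ (0.566, 0.029, 0.824); φ = arcsin(p_z) ≈ 55.46°, λ = atan2(p_y, p_x) ≈ 2.91°.

≈ lat 55°N, lon 3°E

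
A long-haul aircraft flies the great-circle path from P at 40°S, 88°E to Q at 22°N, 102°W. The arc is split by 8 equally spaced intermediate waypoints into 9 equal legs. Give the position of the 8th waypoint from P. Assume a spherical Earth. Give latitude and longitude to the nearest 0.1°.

≈ 5.5°N, 108.9°W

Convert each endpoint to a unit vector on the sphere (x = cos φ cos λ, y = cos φ sin λ, z = sin φ).
The central angle between the endpoints is δ = arccos(p₁·p₂) ≈ 2.794 rad (160.1°).
Interpolate at f = 8/9 with slerp weights a = sin((1−f)δ)/sin δ ≈ 0.897, b = sin(fδ)/sin δ ≈ 1.796.
p = a·p₁ + b·p₂ ≈ (-0.322, -0.942, 0.096); φ = arcsin(p_z) ≈ 5.51°, λ = atan2(p_y, p_x) ≈ -108.89°.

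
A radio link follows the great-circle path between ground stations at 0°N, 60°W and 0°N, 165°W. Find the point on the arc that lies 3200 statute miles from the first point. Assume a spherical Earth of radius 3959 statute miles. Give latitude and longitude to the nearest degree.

≈ 0°N, 106°W

Convert each endpoint to a unit vector on the sphere (x = cos φ cos λ, y = cos φ sin λ, z = sin φ).
The central angle between the endpoints is δ = arccos(p₁·p₂) ≈ 1.833 rad (105.0°). The total great-circle distance is δ·R ≈ 1.833 × 3959 ≈ 7255 mi, so the target fraction is f = 3200/7255 ≈ 0.441.
Interpolate at f ≈ 0.441 with slerp weights a = sin((1−f)δ)/sin δ ≈ 0.884, b = sin(fδ)/sin δ ≈ 0.749.
p = a·p₁ + b·p₂ ≈ (-0.281, -0.960, 0.000); φ = arcsin(p_z) ≈ 0.00°, λ = atan2(p_y, p_x) ≈ -106.31°.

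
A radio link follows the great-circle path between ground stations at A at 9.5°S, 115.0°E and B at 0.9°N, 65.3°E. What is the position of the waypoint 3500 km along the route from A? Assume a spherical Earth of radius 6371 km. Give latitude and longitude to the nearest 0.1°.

≈ 3.4°S, 83.9°E

Convert each endpoint to a unit vector on the sphere (x = cos φ cos λ, y = cos φ sin λ, z = sin φ).
The central angle between the endpoints is δ = arccos(p₁·p₂) ≈ 0.882 rad (50.6°). The total great-circle distance is δ·R ≈ 0.882 × 6371 ≈ 5622 km, so the target fraction is f = 3500/5622 ≈ 0.623.
Interpolate at f ≈ 0.623 with slerp weights a = sin((1−f)δ)/sin δ ≈ 0.423, b = sin(fδ)/sin δ ≈ 0.676.
p = a·p₁ + b·p₂ ≈ (0.106, 0.993, -0.059); φ = arcsin(p_z) ≈ -3.40°, λ = atan2(p_y, p_x) ≈ 83.90°.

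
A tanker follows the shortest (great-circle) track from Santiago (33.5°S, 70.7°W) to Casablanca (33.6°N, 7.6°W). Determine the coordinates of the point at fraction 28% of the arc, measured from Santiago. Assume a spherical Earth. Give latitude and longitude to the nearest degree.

≈ 15°S, 52°W

Convert each endpoint to a unit vector on the sphere (x = cos φ cos λ, y = cos φ sin λ, z = sin φ).
The central angle between the endpoints is δ = arccos(p₁·p₂) ≈ 1.562 rad (89.5°).
Interpolate at f = 0.28 with slerp weights a = sin((1−f)δ)/sin δ ≈ 0.902, b = sin(fδ)/sin δ ≈ 0.424.
p = a·p₁ + b·p₂ ≈ (0.598, -0.757, -0.264); φ = arcsin(p_z) ≈ -15.28°, λ = atan2(p_y, p_x) ≈ -51.66°.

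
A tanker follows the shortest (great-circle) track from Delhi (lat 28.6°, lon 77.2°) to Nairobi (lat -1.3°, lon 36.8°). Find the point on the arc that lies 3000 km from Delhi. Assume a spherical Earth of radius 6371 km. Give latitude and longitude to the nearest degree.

Write both endpoints as unit vectors p₁, p₂ with components (cos φ cos λ, cos φ sin λ, sin φ).
The central angle between the endpoints is δ = arccos(p₁·p₂) ≈ 0.853 rad (48.9°). The total great-circle distance is δ·R ≈ 0.853 × 6371 ≈ 5436 km, so the target fraction is f = 3000/5436 ≈ 0.552.
Interpolate at f ≈ 0.552 with slerp weights a = sin((1−f)δ)/sin δ ≈ 0.495, b = sin(fδ)/sin δ ≈ 0.602.
p = a·p₁ + b·p₂ ≈ (0.578, 0.785, 0.223); φ = arcsin(p_z) ≈ 12.91°, λ = atan2(p_y, p_x) ≈ 53.60°.

≈ lat 13°, lon 54°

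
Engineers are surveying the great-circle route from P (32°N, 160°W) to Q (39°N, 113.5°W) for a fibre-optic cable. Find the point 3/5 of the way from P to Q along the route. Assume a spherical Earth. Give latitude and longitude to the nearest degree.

Convert each endpoint to a unit vector on the sphere (x = cos φ cos λ, y = cos φ sin λ, z = sin φ).
The central angle between the endpoints is δ = arccos(p₁·p₂) ≈ 0.665 rad (38.1°).
Interpolate at f = 3/5 with slerp weights a = sin((1−f)δ)/sin δ ≈ 0.426, b = sin(fδ)/sin δ ≈ 0.630.
p = a·p₁ + b·p₂ ≈ (-0.535, -0.572, 0.622); φ = arcsin(p_z) ≈ 38.46°, λ = atan2(p_y, p_x) ≈ -133.05°.

≈ (38°N, 133°W)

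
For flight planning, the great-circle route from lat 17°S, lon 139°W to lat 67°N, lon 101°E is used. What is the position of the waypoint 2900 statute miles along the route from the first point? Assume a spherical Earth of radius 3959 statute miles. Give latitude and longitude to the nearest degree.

≈ lat 22°N, lon 155°W

The haversine formula gives a central angle δ ≈ 2.044 rad (117.1°) between the endpoints. The total great-circle distance is δ·R ≈ 2.044 × 3959 ≈ 8093 mi, so the target fraction is f = 2900/8093 ≈ 0.358.
Interpolate at f ≈ 0.358 with slerp weights a = sin((1−f)δ)/sin δ ≈ 1.086, b = sin(fδ)/sin δ ≈ 0.751.
p = a·p₁ + b·p₂ ≈ (-0.840, -0.393, 0.374); φ = arcsin(p_z) ≈ 21.97°, λ = atan2(p_y, p_x) ≈ -154.91°.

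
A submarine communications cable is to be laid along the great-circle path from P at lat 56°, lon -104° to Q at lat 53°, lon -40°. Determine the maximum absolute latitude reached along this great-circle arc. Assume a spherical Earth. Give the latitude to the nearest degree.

≈ 59°

The great circle lies in the plane with unit normal n̂ = (p₁ × p₂)/|p₁ × p₂|.
Here n̂_z ≈ +0.515; the vertex latitude is φ_max = arccos|n̂_z| ≈ 59.0°.
Check via Clairaut: cos φ_max = |cos φ₁| · sin C = cos(56.0°)·sin(67.2°) ≈ 0.515, again giving ≈ 59.0°.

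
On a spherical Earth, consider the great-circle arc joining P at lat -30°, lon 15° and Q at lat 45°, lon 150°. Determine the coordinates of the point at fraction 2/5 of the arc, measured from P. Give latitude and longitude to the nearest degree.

Convert each endpoint to a unit vector on the sphere (x = cos φ cos λ, y = cos φ sin λ, z = sin φ).
The central angle between the endpoints is δ = arccos(p₁·p₂) ≈ 2.476 rad (141.9°).
Interpolate at f = 2/5 with slerp weights a = sin((1−f)δ)/sin δ ≈ 1.614, b = sin(fδ)/sin δ ≈ 1.354.
p = a·p₁ + b·p₂ ≈ (0.520, 0.840, 0.151); φ = arcsin(p_z) ≈ 8.67°, λ = atan2(p_y, p_x) ≈ 58.23°.

≈ lat 9°, lon 58°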